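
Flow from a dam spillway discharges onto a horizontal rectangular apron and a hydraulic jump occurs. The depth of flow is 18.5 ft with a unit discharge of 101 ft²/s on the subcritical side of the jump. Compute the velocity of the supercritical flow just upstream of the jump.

V₁ = 59.6 ft/s

V₂ = q/y₂ = 101/18.5 = 5.46 ft/s; Fr₂ = V₂/√(g·y₂) = 0.224.
The Bélanger relation is symmetric: y₁/y₂ = ½[√(1 + 8Fr₂²) − 1] = ½[√1.400 − 1] = 0.0917.
y₁ = 0.0917 × 18.5 = 1.70 ft.
V₁ = q/y₁ = 101/1.70 = 59.6 ft/s.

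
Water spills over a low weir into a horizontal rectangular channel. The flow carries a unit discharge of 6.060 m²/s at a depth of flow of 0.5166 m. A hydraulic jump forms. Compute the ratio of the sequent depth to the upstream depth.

V₁ = q/y₁ = 6.060/0.5166 = 11.73 m/s. Fr₁ = V₁/√(g·y₁) = 11.73/√(9.81×0.5166) = 5.211.
From the momentum equation for a rectangular channel, y₂/y₁ = ½[√(1 + 8Fr₁²) − 1] = ½[√218.22 − 1] = 6.886.

y₂/y₁ = 6.886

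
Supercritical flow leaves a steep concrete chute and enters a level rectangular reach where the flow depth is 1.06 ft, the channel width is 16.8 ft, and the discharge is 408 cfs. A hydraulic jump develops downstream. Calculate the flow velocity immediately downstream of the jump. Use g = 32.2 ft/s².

q = Q/b = 408/16.8 = 24.3 ft²/s; V₁ = q/y₁ = 22.9 ft/s. Fr₁ = V₁/√(g·y₁) = 3.92.
By Bélanger, y₂/y₁ = ½[√(1 + 8Fr₁²) − 1] = ½[√124.0 − 1] = 5.07.
y₂ = 5.07 × 1.06 = 5.37 ft.
V₂ = q/y₂ = 24.3/5.37 = 4.52 ft/s.

V₂ = 4.52 ft/s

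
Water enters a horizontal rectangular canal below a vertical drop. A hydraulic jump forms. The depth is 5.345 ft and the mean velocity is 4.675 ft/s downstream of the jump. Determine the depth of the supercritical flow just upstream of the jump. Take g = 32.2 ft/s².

y₁ = 1.122 ft

Fr₂ = V₂/√(g·y₂) = 4.675/√(32.2×5.345) = 0.3564.
From the momentum equation (using Fr₂), y₁/y₂ = ½[√(1 + 8Fr₂²) − 1] = ½[√2.0159 − 1] = 0.2099.
y₁ = 0.2099 × 5.345 = 1.122 ft.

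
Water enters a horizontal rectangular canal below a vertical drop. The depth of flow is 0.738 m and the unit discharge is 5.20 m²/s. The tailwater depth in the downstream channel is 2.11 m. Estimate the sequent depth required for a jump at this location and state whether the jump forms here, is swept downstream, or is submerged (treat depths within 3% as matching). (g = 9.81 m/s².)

y₂ = 2.39 m; the jump is swept downstream

V₁ = q/y₁ = 5.20/0.738 = 7.05 m/s. Fr₁ = V₁/√(g·y₁) = 7.05/√(9.81×0.738) = 2.62.
Bélanger equation: y₂/y₁ = ½[√(1 + 8Fr₁²) − 1] = ½[√55.86 − 1] = 3.24.
y₂ = 3.24 × 0.738 = 2.39 m.
Tailwater y_tw = 2.11 m: y_tw < y₂, so the jump is swept downstream.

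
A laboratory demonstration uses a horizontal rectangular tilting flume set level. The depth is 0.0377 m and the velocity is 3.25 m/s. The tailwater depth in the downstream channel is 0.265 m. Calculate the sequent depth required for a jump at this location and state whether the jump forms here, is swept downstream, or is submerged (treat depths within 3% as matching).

Fr₁ = V₁/√(g·y₁) = 3.25/√(9.81×0.0377) = 5.34.
Conjugate-depth relation: y₂/y₁ = ½[√(1 + 8Fr₁²) − 1] = ½[√229.5 − 1] = 7.07.
y₂ = 7.07 × 0.0377 = 0.267 m.
Tailwater y_tw = 0.265 m: y_tw ≈ y₂, so the jump forms here.

y₂ = 0.267 m; the jump forms here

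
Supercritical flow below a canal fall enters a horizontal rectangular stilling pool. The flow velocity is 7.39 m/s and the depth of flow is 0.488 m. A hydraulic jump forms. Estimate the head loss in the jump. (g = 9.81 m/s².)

Fr₁ = V₁/√(g·y₁) = 7.39/√(9.81×0.488) = 3.38.
Conjugate-depth relation: y₂/y₁ = ½[√(1 + 8Fr₁²) − 1] = ½[√92.26 − 1] = 4.30.
y₂ = 4.30 × 0.488 = 2.10 m.
q = V₁·y₁ = 7.39 × 0.488 = 3.61 m²/s. V₂ = q/y₂ = 3.61/2.10 = 1.72 m/s. E₁ = y₁ + V₁²/2g = 3.27 m; E₂ = y₂ + V₂²/2g = 2.25 m. ΔE = E₁ − E₂ = 1.02 m.

ΔE = 1.02 m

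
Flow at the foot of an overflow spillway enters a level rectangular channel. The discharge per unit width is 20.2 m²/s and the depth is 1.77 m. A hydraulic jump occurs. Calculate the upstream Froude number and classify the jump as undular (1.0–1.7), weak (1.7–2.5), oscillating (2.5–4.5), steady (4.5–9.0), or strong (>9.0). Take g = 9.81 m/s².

Fr₁ = 2.74; oscillating jump

V₁ = q/y₁ = 20.2/1.77 = 11.4 m/s. Fr₁ = V₁/√(g·y₁) = 11.4/√(9.81×1.77) = 2.74.
Fr₁ = 2.74 lies in the oscillating range.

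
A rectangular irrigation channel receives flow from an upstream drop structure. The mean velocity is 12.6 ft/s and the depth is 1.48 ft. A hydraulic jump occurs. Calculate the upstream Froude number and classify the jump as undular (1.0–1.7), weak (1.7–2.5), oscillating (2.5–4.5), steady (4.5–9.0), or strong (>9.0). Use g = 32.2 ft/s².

Fr₁ = V₁/√(g·y₁) = 12.6/√(32.2×1.48) = 1.83.
Fr₁ = 1.83 lies in the weak range.

Fr₁ = 1.83; weak jump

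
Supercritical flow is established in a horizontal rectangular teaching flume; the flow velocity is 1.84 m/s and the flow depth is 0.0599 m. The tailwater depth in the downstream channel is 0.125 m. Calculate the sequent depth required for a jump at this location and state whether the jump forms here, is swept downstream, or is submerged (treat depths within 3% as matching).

y₂ = 0.176 m; the jump is swept downstream

Fr₁ = V₁/√(g·y₁) = 1.84/√(9.81×0.0599) = 2.40.
Bélanger equation: y₂/y₁ = ½[√(1 + 8Fr₁²) − 1] = ½[√47.09 − 1] = 2.93.
y₂ = 2.93 × 0.0599 = 0.176 m.
Tailwater y_tw = 0.125 m: y_tw < y₂, so the jump is swept downstream.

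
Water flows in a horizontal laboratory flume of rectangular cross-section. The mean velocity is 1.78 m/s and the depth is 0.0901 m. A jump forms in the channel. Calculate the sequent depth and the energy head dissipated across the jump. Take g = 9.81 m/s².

y₂ = 0.200 m; ΔE = 0.0186 m

Fr₁ = V₁/√(g·y₁) = 1.78/√(9.81×0.0901) = 1.89.
Sequent-depth ratio: y₂/y₁ = ½[√(1 + 8Fr₁²) − 1] = ½[√29.68 − 1] = 2.22.
y₂ = 2.22 × 0.0901 = 0.200 m.
q = V₁·y₁ = 1.78 × 0.0901 = 0.160 m²/s. V₂ = q/y₂ = 0.160/0.200 = 0.800 m/s. E₁ = y₁ + V₁²/2g = 0.252 m; E₂ = y₂ + V₂²/2g = 0.233 m. ΔE = E₁ − E₂ = 0.0186 m.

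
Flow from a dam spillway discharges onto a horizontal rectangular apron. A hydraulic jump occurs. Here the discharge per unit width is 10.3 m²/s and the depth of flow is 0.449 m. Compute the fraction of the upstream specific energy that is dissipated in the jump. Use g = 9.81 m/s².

V₁ = q/y₁ = 10.3/0.449 = 22.9 m/s. Fr₁ = V₁/√(g·y₁) = 22.9/√(9.81×0.449) = 10.9.
By Bélanger, y₂/y₁ = ½[√(1 + 8Fr₁²) − 1] = ½[√956.8 − 1] = 15.0.
y₂ = 15.0 × 0.449 = 6.72 m.
E₁ = y₁ + V₁²/2g = 27.3 m. ΔE = (y₂ − y₁)³/(4y₁y₂) = 20.4 m. ΔE/E₁ = 20.4/27.3 = 0.749.

ΔE/E₁ = 0.749 (74.9%)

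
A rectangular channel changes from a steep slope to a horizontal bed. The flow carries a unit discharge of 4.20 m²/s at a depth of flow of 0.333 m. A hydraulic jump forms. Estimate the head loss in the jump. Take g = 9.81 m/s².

ΔE = 5.22 m

V₁ = q/y₁ = 4.20/0.333 = 12.6 m/s. Fr₁ = V₁/√(g·y₁) = 12.6/√(9.81×0.333) = 6.98.
Sequent-depth ratio: y₂/y₁ = ½[√(1 + 8Fr₁²) − 1] = ½[√390.6 − 1] = 9.38.
y₂ = 9.38 × 0.333 = 3.12 m.
V₂ = q/y₂ = 4.20/3.12 = 1.34 m/s. E₁ = y₁ + V₁²/2g = 8.44 m; E₂ = y₂ + V₂²/2g = 3.22 m. ΔE = E₁ − E₂ = 5.22 m.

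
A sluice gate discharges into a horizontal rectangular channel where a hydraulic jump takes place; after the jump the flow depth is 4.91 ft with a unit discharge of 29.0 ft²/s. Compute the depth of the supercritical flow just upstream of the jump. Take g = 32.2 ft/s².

V₂ = q/y₂ = 29.0/4.91 = 5.91 ft/s; Fr₂ = V₂/√(g·y₂) = 0.470.
From the momentum equation (using Fr₂), y₁/y₂ = ½[√(1 + 8Fr₂²) − 1] = ½[√2.765 − 1] = 0.331.
y₁ = 0.331 × 4.91 = 1.63 ft.

y₁ = 1.63 ft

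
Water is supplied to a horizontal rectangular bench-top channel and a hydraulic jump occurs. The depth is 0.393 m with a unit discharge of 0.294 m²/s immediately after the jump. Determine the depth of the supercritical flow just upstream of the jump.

V₂ = q/y₂ = 0.294/0.393 = 0.748 m/s; Fr₂ = V₂/√(g·y₂) = 0.381.
Since the conjugate-depth ratio holds either way, y₁/y₂ = ½[√(1 + 8Fr₂²) − 1] = ½[√2.161 − 1] = 0.235.
y₁ = 0.235 × 0.393 = 0.0924 m.

y₁ = 0.0924 m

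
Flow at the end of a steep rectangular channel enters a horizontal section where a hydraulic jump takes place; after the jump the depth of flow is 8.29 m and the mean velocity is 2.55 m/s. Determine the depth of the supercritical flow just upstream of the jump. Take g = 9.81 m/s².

y₁ = 1.16 m

Fr₂ = V₂/√(g·y₂) = 2.55/√(9.81×8.29) = 0.283.
Applying the sequent-depth relation in reverse, y₁/y₂ = ½[√(1 + 8Fr₂²) − 1] = ½[√1.640 − 1] = 0.140.
y₁ = 0.140 × 8.29 = 1.16 m.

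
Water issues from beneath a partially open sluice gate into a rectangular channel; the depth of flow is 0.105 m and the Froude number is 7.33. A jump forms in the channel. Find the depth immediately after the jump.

y₂ = 1.04 m

Fr₁ = 7.33 (given).
Sequent-depth ratio: y₂/y₁ = ½[√(1 + 8Fr₁²) − 1] = ½[√430.8 − 1] = 9.88.
y₂ = 9.88 × 0.105 = 1.04 m.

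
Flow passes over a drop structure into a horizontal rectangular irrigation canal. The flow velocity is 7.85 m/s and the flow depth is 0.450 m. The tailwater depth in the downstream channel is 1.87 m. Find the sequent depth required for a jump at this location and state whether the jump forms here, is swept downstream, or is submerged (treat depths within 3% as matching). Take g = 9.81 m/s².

Fr₁ = V₁/√(g·y₁) = 7.85/√(9.81×0.450) = 3.74.
Conjugate-depth relation: y₂/y₁ = ½[√(1 + 8Fr₁²) − 1] = ½[√112.7 − 1] = 4.81.
y₂ = 4.81 × 0.450 = 2.16 m.
Tailwater y_tw = 1.87 m: y_tw < y₂, so the jump is swept downstream.

y₂ = 2.16 m; the jump is swept downstream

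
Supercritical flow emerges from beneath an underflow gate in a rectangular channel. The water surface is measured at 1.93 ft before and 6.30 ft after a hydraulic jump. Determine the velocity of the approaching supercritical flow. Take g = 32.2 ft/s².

For a rectangular channel the momentum equation gives q² = ½·g·y₁·y₂·(y₁ + y₂) = ½×32.2×1.93×6.30×8.23 = 1611.
q = √1611 = 40.1 ft²/s.
V₁ = q/y₁ = 40.1/1.93 = 20.8 ft/s.

V₁ = 20.8 ft/s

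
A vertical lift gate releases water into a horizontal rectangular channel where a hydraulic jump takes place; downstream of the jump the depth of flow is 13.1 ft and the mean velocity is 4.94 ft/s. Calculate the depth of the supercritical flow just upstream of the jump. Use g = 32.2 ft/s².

y₁ = 1.37 ft

Fr₂ = V₂/√(g·y₂) = 4.94/√(32.2×13.1) = 0.241.
The Bélanger relation is symmetric: y₁/y₂ = ½[√(1 + 8Fr₂²) − 1] = ½[√1.463 − 1] = 0.105.
y₁ = 0.105 × 13.1 = 1.37 ft.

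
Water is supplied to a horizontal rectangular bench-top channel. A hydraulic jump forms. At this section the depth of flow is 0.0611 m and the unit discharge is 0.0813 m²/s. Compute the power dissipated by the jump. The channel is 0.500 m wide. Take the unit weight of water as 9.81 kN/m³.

P = 0.00291 kW

V₁ = q/y₁ = 0.0813/0.0611 = 1.33 m/s. Fr₁ = V₁/√(g·y₁) = 1.33/√(9.81×0.0611) = 1.72.
Conjugate-depth relation: y₂/y₁ = ½[√(1 + 8Fr₁²) − 1] = ½[√24.63 − 1] = 1.98.
y₂ = 1.98 × 0.0611 = 0.121 m.
V₂ = q/y₂ = 0.0813/0.121 = 0.672 m/s. E₁ = y₁ + V₁²/2g = 0.151 m; E₂ = y₂ + V₂²/2g = 0.144 m. ΔE = E₁ − E₂ = 0.00729 m.
Q = q·b = 0.0813 × 0.500 = 0.0406 m³/s. P = γ·Q·ΔE = 9.81 × 0.0406 × 0.00729 = 0.00291 kW.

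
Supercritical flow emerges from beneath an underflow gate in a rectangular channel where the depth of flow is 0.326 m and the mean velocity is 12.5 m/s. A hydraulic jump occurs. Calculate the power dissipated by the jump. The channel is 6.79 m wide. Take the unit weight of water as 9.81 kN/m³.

Fr₁ = V₁/√(g·y₁) = 12.5/√(9.81×0.326) = 6.99.
Conjugate-depth relation: y₂/y₁ = ½[√(1 + 8Fr₁²) − 1] = ½[√391.9 − 1] = 9.40.
y₂ = 9.40 × 0.326 = 3.06 m.
Head loss: ΔE = (y₂ − y₁)³/(4y₁y₂) = (3.06 − 0.326)³/(4×0.326×3.06) = 20.5/4.00 = 5.14 m.
q = V₁·y₁ = 12.5 × 0.326 = 4.08 m²/s. Q = q·b = 4.08 × 6.79 = 27.7 m³/s. P = γ·Q·ΔE = 9.81 × 27.7 × 5.14 = 1394 kW.

P = 1394 kW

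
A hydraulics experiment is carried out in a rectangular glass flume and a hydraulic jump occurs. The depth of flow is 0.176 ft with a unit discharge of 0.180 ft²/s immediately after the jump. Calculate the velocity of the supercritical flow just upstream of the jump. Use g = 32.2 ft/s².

V₁ = 3.57 ft/s

V₂ = q/y₂ = 0.180/0.176 = 1.02 ft/s; Fr₂ = V₂/√(g·y₂) = 0.430.
Since the conjugate-depth ratio holds either way, y₁/y₂ = ½[√(1 + 8Fr₂²) − 1] = ½[√2.477 − 1] = 0.287.
y₁ = 0.287 × 0.176 = 0.0505 ft.
V₁ = q/y₁ = 0.180/0.0505 = 3.57 ft/s.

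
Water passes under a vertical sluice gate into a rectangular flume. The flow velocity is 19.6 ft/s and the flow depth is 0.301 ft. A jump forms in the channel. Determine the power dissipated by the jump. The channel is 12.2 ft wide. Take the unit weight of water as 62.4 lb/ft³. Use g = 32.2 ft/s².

Fr₁ = V₁/√(g·y₁) = 19.6/√(32.2×0.301) = 6.30.
From the momentum equation for a rectangular channel, y₂/y₁ = ½[√(1 + 8Fr₁²) − 1] = ½[√318.1 − 1] = 8.42.
y₂ = 8.42 × 0.301 = 2.53 ft.
q = V₁·y₁ = 19.6 × 0.301 = 5.90 ft²/s. V₂ = q/y₂ = 5.90/2.53 = 2.33 ft/s. E₁ = y₁ + V₁²/2g = 6.27 ft; E₂ = y₂ + V₂²/2g = 2.62 ft. ΔE = E₁ − E₂ = 3.65 ft.
Q = q·b = 5.90 × 12.2 = 72.0 cfs. P = γ·Q·ΔE/550 = 62.4 × 72.0 × 3.65 / 550 = 29.8 hp.

P = 29.8 hp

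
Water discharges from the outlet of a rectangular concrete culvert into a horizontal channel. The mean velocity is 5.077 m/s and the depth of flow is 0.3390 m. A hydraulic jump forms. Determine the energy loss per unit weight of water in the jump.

ΔE = 0.3676 m

Fr₁ = V₁/√(g·y₁) = 5.077/√(9.81×0.3390) = 2.784.
Conjugate-depth relation: y₂/y₁ = ½[√(1 + 8Fr₁²) − 1] = ½[√63.006 − 1] = 3.469.
y₂ = 3.469 × 0.3390 = 1.176 m.
Head loss: ΔE = (y₂ − y₁)³/(4y₁y₂) = (1.176 − 0.3390)³/(4×0.3390×1.176) = 0.5862/1.595 = 0.3676 m.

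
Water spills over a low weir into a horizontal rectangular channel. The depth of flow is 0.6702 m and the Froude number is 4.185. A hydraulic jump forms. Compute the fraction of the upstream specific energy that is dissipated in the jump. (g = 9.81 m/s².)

Fr₁ = 4.185 (given).
Bélanger equation: y₂/y₁ = ½[√(1 + 8Fr₁²) − 1] = ½[√141.11 − 1] = 5.440.
y₂ = 5.440 × 0.6702 = 3.646 m.
E₁ = y₁(1 + Fr₁²/2) = 0.6702×(1 + 4.185²/2) = 6.539 m. ΔE = (y₂ − y₁)³/(4y₁y₂) = 2.695 m. ΔE/E₁ = 2.695/6.539 = 0.412.

ΔE/E₁ = 0.412 (41.2%)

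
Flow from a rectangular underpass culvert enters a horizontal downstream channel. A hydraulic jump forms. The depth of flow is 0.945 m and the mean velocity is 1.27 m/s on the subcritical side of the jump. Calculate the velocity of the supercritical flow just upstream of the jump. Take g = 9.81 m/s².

V₁ = 4.65 m/s

Fr₂ = V₂/√(g·y₂) = 1.27/√(9.81×0.945) = 0.417.
From the momentum equation (using Fr₂), y₁/y₂ = ½[√(1 + 8Fr₂²) − 1] = ½[√2.392 − 1] = 0.273.
y₁ = 0.273 × 0.945 = 0.258 m.
V₁ = q/y₁ = 1.20/0.258 = 4.65 m/s.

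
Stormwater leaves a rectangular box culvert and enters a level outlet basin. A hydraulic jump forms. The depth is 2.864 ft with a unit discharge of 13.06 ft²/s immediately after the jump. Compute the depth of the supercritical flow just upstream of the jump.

y₁ = 0.9658 ft

V₂ = q/y₂ = 13.06/2.864 = 4.560 ft/s; Fr₂ = V₂/√(g·y₂) = 0.4748.
From the momentum equation (using Fr₂), y₁/y₂ = ½[√(1 + 8Fr₂²) − 1] = ½[√2.8039 − 1] = 0.3372.
y₁ = 0.3372 × 2.864 = 0.9658 ft.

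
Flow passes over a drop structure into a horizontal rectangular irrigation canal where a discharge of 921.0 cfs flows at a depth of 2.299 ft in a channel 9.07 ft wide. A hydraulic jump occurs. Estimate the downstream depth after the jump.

y₂ = 15.58 ft

q = Q/b = 921.0/9.07 = 101.5 ft²/s; V₁ = q/y₁ = 44.17 ft/s. Fr₁ = V₁/√(g·y₁) = 5.134.
From the momentum equation for a rectangular channel, y₂/y₁ = ½[√(1 + 8Fr₁²) − 1] = ½[√211.82 − 1] = 6.777.
y₂ = 6.777 × 2.299 = 15.58 ft.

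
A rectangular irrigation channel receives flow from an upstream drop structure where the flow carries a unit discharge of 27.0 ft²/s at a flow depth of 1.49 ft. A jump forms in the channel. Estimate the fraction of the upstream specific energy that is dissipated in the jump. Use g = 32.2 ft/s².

ΔE/E₁ = 0.195 (19.5%)

V₁ = q/y₁ = 27.0/1.49 = 18.1 ft/s. Fr₁ = V₁/√(g·y₁) = 18.1/√(32.2×1.49) = 2.62.
By Bélanger, y₂/y₁ = ½[√(1 + 8Fr₁²) − 1] = ½[√55.75 − 1] = 3.23.
y₂ = 3.23 × 1.49 = 4.82 ft.
E₁ = y₁ + V₁²/2g = 6.59 ft. ΔE = (y₂ − y₁)³/(4y₁y₂) = 1.28 ft. ΔE/E₁ = 1.28/6.59 = 0.195.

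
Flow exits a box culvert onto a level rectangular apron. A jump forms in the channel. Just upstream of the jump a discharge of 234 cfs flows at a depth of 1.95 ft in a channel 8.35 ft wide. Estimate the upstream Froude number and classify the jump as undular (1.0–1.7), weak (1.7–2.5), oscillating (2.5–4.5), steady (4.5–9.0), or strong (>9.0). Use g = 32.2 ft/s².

Fr₁ = 1.81; weak jump

q = Q/b = 234/8.35 = 28.0 ft²/s; V₁ = q/y₁ = 14.4 ft/s. Fr₁ = V₁/√(g·y₁) = 1.81.
Fr₁ = 1.81 lies in the weak range.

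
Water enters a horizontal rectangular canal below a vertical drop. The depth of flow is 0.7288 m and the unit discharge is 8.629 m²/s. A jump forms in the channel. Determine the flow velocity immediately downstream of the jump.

V₂ = 2.048 m/s

V₁ = q/y₁ = 8.629/0.7288 = 11.84 m/s. Fr₁ = V₁/√(g·y₁) = 11.84/√(9.81×0.7288) = 4.428.
Sequent-depth ratio: y₂/y₁ = ½[√(1 + 8Fr₁²) − 1] = ½[√157.86 − 1] = 5.782.
y₂ = 5.782 × 0.7288 = 4.214 m.
V₂ = q/y₂ = 8.629/4.214 = 2.048 m/s.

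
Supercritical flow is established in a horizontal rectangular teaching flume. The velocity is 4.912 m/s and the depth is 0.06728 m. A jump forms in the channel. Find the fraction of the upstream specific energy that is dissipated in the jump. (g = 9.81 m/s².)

ΔE/E₁ = 0.567 (56.7%)

Fr₁ = V₁/√(g·y₁) = 4.912/√(9.81×0.06728) = 6.046.
Bélanger equation: y₂/y₁ = ½[√(1 + 8Fr₁²) − 1] = ½[√293.45 − 1] = 8.065.
y₂ = 8.065 × 0.06728 = 0.5426 m.
E₁ = y₁ + V₁²/2g = 1.297 m. ΔE = (y₂ − y₁)³/(4y₁y₂) = 0.7355 m. ΔE/E₁ = 0.7355/1.297 = 0.567.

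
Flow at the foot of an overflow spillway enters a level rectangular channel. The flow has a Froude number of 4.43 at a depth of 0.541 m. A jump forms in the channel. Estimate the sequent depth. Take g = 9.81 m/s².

y₂ = 3.13 m

Fr₁ = 4.43 (given).
From the momentum equation for a rectangular channel, y₂/y₁ = ½[√(1 + 8Fr₁²) − 1] = ½[√158.0 − 1] = 5.78.
y₂ = 5.78 × 0.541 = 3.13 m.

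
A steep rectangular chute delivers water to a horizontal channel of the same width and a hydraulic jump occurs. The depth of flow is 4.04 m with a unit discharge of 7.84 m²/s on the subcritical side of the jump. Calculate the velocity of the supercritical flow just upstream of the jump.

V₁ = 11.9 m/s

V₂ = q/y₂ = 7.84/4.04 = 1.94 m/s; Fr₂ = V₂/√(g·y₂) = 0.308.
From the momentum equation (using Fr₂), y₁/y₂ = ½[√(1 + 8Fr₂²) − 1] = ½[√1.760 − 1] = 0.163.
y₁ = 0.163 × 4.04 = 0.660 m.
V₁ = q/y₁ = 7.84/0.660 = 11.9 m/s.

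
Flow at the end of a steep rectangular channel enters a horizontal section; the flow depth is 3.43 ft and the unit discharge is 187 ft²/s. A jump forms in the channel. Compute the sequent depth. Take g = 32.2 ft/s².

y₂ = 23.5 ft

V₁ = q/y₁ = 187/3.43 = 54.5 ft/s. Fr₁ = V₁/√(g·y₁) = 54.5/√(32.2×3.43) = 5.19.
Sequent-depth ratio: y₂/y₁ = ½[√(1 + 8Fr₁²) − 1] = ½[√216.3 − 1] = 6.85.
y₂ = 6.85 × 3.43 = 23.5 ft.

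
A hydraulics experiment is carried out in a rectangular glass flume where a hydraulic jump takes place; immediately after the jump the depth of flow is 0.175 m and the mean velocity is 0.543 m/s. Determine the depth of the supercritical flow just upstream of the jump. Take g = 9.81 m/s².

Fr₂ = V₂/√(g·y₂) = 0.543/√(9.81×0.175) = 0.414.
Since the conjugate-depth ratio holds either way, y₁/y₂ = ½[√(1 + 8Fr₂²) − 1] = ½[√2.374 − 1] = 0.270.
y₁ = 0.270 × 0.175 = 0.0473 m.

y₁ = 0.0473 m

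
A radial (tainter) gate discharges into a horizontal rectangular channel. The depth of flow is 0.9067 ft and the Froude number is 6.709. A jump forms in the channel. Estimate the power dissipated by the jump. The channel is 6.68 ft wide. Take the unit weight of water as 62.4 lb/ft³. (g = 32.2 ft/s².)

Fr₁ = 6.709 (given).
Conjugate-depth relation: y₂/y₁ = ½[√(1 + 8Fr₁²) − 1] = ½[√361.09 − 1] = 9.001.
y₂ = 9.001 × 0.9067 = 8.161 ft.
Head loss: ΔE = (y₂ − y₁)³/(4y₁y₂) = (8.161 − 0.9067)³/(4×0.9067×8.161) = 381.8/29.60 = 12.90 ft.
V₁ = Fr₁·√(g·y₁) = 6.709×√(32.2×0.9067) = 36.25 ft/s; q = V₁·y₁ = 32.87 ft²/s. Q = q·b = 32.87 × 6.68 = 219.6 cfs. P = γ·Q·ΔE/550 = 62.4 × 219.6 × 12.90 / 550 = 321.3 hp.

P = 321.3 hp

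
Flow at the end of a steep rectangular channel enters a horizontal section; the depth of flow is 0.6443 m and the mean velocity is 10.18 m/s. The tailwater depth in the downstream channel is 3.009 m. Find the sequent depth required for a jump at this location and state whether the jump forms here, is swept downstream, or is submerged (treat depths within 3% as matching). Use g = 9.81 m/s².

y₂ = 3.381 m; the jump is swept downstream

Fr₁ = V₁/√(g·y₁) = 10.18/√(9.81×0.6443) = 4.049.
From the momentum equation for a rectangular channel, y₂/y₁ = ½[√(1 + 8Fr₁²) − 1] = ½[√132.17 − 1] = 5.248.
y₂ = 5.248 × 0.6443 = 3.381 m.
Tailwater y_tw = 3.009 m: y_tw < y₂, so the jump is swept downstream.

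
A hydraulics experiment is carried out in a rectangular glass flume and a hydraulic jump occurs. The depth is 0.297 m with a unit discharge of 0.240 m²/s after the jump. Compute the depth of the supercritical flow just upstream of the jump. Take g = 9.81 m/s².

y₁ = 0.0997 m

V₂ = q/y₂ = 0.240/0.297 = 0.808 m/s; Fr₂ = V₂/√(g·y₂) = 0.473.
Since the conjugate-depth ratio holds either way, y₁/y₂ = ½[√(1 + 8Fr₂²) − 1] = ½[√2.793 − 1] = 0.336.
y₁ = 0.336 × 0.297 = 0.0997 m.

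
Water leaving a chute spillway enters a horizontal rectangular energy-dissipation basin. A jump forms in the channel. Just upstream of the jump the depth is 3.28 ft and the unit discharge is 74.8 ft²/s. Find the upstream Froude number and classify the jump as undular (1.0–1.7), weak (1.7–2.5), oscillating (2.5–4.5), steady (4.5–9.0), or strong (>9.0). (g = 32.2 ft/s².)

V₁ = q/y₁ = 74.8/3.28 = 22.8 ft/s. Fr₁ = V₁/√(g·y₁) = 22.8/√(32.2×3.28) = 2.22.
Fr₁ = 2.22 lies in the weak range.

Fr₁ = 2.22; weak jump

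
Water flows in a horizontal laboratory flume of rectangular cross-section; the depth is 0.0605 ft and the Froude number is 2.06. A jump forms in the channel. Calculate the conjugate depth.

Fr₁ = 2.06 (given).
Bélanger equation: y₂/y₁ = ½[√(1 + 8Fr₁²) − 1] = ½[√34.95 − 1] = 2.46.
y₂ = 2.46 × 0.0605 = 0.149 ft.

y₂ = 0.149 ft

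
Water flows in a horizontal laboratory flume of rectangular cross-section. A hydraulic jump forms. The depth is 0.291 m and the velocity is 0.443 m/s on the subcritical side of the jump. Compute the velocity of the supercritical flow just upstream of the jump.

V₁ = 3.62 m/s

Fr₂ = V₂/√(g·y₂) = 0.443/√(9.81×0.291) = 0.262.
From the momentum equation (using Fr₂), y₁/y₂ = ½[√(1 + 8Fr₂²) − 1] = ½[√1.550 − 1] = 0.122.
y₁ = 0.122 × 0.291 = 0.0356 m.
V₁ = q/y₁ = 0.129/0.0356 = 3.62 m/s.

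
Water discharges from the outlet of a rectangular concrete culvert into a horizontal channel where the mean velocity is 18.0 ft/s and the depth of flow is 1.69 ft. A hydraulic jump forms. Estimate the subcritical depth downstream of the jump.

y₂ = 5.05 ft

Fr₁ = V₁/√(g·y₁) = 18.0/√(32.2×1.69) = 2.44.
Bélanger equation: y₂/y₁ = ½[√(1 + 8Fr₁²) − 1] = ½[√48.63 − 1] = 2.99.
y₂ = 2.99 × 1.69 = 5.05 ft.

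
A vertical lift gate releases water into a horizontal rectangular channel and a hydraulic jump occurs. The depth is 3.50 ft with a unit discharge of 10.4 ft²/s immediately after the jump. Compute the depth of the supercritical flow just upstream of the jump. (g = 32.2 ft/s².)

y₁ = 0.482 ft

V₂ = q/y₂ = 10.4/3.50 = 2.97 ft/s; Fr₂ = V₂/√(g·y₂) = 0.280.
Applying the sequent-depth relation in reverse, y₁/y₂ = ½[√(1 + 8Fr₂²) − 1] = ½[√1.627 − 1] = 0.138.
y₁ = 0.138 × 3.50 = 0.482 ft.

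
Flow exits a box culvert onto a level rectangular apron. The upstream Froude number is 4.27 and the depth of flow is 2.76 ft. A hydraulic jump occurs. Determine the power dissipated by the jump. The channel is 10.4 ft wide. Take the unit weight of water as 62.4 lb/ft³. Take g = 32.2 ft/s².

P = 1542 hp

Fr₁ = 4.27 (given).
By Bélanger, y₂/y₁ = ½[√(1 + 8Fr₁²) − 1] = ½[√146.9 − 1] = 5.56.
y₂ = 5.56 × 2.76 = 15.3 ft.
Head loss: ΔE = (y₂ − y₁)³/(4y₁y₂) = (15.3 − 2.76)³/(4×2.76×15.3) = 1993/169 = 11.8 ft.
V₁ = Fr₁·√(g·y₁) = 4.27×√(32.2×2.76) = 40.3 ft/s; q = V₁·y₁ = 111 ft²/s. Q = q·b = 111 × 10.4 = 1155 cfs. P = γ·Q·ΔE/550 = 62.4 × 1155 × 11.8 / 550 = 1542 hp.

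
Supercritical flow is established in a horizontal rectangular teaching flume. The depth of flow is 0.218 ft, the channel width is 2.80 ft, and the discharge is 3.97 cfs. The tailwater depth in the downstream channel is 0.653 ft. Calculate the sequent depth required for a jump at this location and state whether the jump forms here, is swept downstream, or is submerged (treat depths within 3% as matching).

q = Q/b = 3.97/2.80 = 1.42 ft²/s; V₁ = q/y₁ = 6.50 ft/s. Fr₁ = V₁/√(g·y₁) = 2.45.
Conjugate-depth relation: y₂/y₁ = ½[√(1 + 8Fr₁²) − 1] = ½[√49.21 − 1] = 3.01.
y₂ = 3.01 × 0.218 = 0.656 ft.
Tailwater y_tw = 0.653 ft: y_tw ≈ y₂, so the jump forms here.

y₂ = 0.656 ft; the jump forms here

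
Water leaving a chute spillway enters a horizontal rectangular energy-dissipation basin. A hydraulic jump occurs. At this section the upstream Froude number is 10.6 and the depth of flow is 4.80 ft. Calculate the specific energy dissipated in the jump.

ΔE = 204 ft

Fr₁ = 10.6 (given).
From the momentum equation for a rectangular channel, y₂/y₁ = ½[√(1 + 8Fr₁²) − 1] = ½[√899.9 − 1] = 14.5.
y₂ = 14.5 × 4.80 = 69.6 ft.
Head loss: ΔE = (y₂ − y₁)³/(4y₁y₂) = (69.6 − 4.80)³/(4×4.80×69.6) = 272037/1336 = 204 ft.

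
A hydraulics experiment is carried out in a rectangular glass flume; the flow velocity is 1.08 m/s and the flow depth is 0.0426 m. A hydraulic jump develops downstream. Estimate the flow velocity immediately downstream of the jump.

Fr₁ = V₁/√(g·y₁) = 1.08/√(9.81×0.0426) = 1.67.
Bélanger equation: y₂/y₁ = ½[√(1 + 8Fr₁²) − 1] = ½[√23.33 − 1] = 1.91.
y₂ = 1.91 × 0.0426 = 0.0816 m.
q = V₁·y₁ = 1.08 × 0.0426 = 0.0460 m²/s.
V₂ = q/y₂ = 0.0460/0.0816 = 0.564 m/s.

V₂ = 0.564 m/s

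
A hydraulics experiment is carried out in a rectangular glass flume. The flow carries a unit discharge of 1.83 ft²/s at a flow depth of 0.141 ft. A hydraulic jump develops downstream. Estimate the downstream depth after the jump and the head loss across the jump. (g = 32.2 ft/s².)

y₂ = 1.15 ft; ΔE = 1.57 ft

V₁ = q/y₁ = 1.83/0.141 = 13.0 ft/s. Fr₁ = V₁/√(g·y₁) = 13.0/√(32.2×0.141) = 6.09.
Sequent-depth ratio: y₂/y₁ = ½[√(1 + 8Fr₁²) − 1] = ½[√297.8 − 1] = 8.13.
y₂ = 8.13 × 0.141 = 1.15 ft.
Head loss: ΔE = (y₂ − y₁)³/(4y₁y₂) = (1.15 − 0.141)³/(4×0.141×1.15) = 1.02/0.646 = 1.57 ft.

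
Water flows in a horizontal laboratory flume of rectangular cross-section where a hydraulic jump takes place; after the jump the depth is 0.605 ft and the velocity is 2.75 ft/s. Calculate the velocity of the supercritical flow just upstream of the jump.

Fr₂ = V₂/√(g·y₂) = 2.75/√(32.2×0.605) = 0.623.
Applying the sequent-depth relation in reverse, y₁/y₂ = ½[√(1 + 8Fr₂²) − 1] = ½[√4.106 − 1] = 0.513.
y₁ = 0.513 × 0.605 = 0.310 ft.
V₁ = q/y₁ = 1.66/0.310 = 5.36 ft/s.

V₁ = 5.36 ft/s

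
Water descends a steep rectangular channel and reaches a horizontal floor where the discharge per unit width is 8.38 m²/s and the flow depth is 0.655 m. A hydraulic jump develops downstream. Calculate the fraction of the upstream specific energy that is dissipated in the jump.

V₁ = q/y₁ = 8.38/0.655 = 12.8 m/s. Fr₁ = V₁/√(g·y₁) = 12.8/√(9.81×0.655) = 5.05.
Conjugate-depth relation: y₂/y₁ = ½[√(1 + 8Fr₁²) − 1] = ½[√204.8 − 1] = 6.66.
y₂ = 6.66 × 0.655 = 4.36 m.
E₁ = y₁ + V₁²/2g = 9.00 m. ΔE = (y₂ − y₁)³/(4y₁y₂) = 4.45 m. ΔE/E₁ = 4.45/9.00 = 0.495.

ΔE/E₁ = 0.495 (49.5%)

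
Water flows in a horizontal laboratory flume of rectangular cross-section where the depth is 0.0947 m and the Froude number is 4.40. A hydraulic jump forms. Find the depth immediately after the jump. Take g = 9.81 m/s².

y₂ = 0.544 m

Fr₁ = 4.40 (given).
Conjugate-depth relation: y₂/y₁ = ½[√(1 + 8Fr₁²) − 1] = ½[√155.9 − 1] = 5.74.
y₂ = 5.74 × 0.0947 = 0.544 m.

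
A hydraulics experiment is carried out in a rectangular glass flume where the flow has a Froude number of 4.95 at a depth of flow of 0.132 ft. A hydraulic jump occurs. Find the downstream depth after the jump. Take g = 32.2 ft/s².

y₂ = 0.860 ft

Fr₁ = 4.95 (given).
Bélanger equation: y₂/y₁ = ½[√(1 + 8Fr₁²) − 1] = ½[√197.0 − 1] = 6.52.
y₂ = 6.52 × 0.132 = 0.860 ft.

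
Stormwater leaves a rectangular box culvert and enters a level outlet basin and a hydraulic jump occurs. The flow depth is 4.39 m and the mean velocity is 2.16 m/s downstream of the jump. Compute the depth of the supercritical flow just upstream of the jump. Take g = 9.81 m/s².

Fr₂ = V₂/√(g·y₂) = 2.16/√(9.81×4.39) = 0.329.
The Bélanger relation is symmetric: y₁/y₂ = ½[√(1 + 8Fr₂²) − 1] = ½[√1.867 − 1] = 0.183.
y₁ = 0.183 × 4.39 = 0.804 m.

y₁ = 0.804 m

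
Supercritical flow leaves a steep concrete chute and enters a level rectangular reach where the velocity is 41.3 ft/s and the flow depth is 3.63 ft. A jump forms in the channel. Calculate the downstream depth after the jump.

y₂ = 17.9 ft

Fr₁ = V₁/√(g·y₁) = 41.3/√(32.2×3.63) = 3.82.
Bélanger equation: y₂/y₁ = ½[√(1 + 8Fr₁²) − 1] = ½[√117.7 − 1] = 4.93.
y₂ = 4.93 × 3.63 = 17.9 ft.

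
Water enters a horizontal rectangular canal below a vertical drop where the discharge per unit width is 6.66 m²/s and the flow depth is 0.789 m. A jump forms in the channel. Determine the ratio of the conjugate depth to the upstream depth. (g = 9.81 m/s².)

V₁ = q/y₁ = 6.66/0.789 = 8.44 m/s. Fr₁ = V₁/√(g·y₁) = 8.44/√(9.81×0.789) = 3.03.
From the momentum equation for a rectangular channel, y₂/y₁ = ½[√(1 + 8Fr₁²) − 1] = ½[√74.64 − 1] = 3.82.

y₂/y₁ = 3.82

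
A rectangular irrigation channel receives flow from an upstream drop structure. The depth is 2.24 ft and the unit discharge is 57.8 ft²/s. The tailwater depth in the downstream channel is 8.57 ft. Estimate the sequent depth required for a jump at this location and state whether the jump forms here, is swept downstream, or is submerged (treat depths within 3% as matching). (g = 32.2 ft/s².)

y₂ = 8.57 ft; the jump forms here

V₁ = q/y₁ = 57.8/2.24 = 25.8 ft/s. Fr₁ = V₁/√(g·y₁) = 25.8/√(32.2×2.24) = 3.04.
Conjugate-depth relation: y₂/y₁ = ½[√(1 + 8Fr₁²) − 1] = ½[√74.85 − 1] = 3.83.
y₂ = 3.83 × 2.24 = 8.57 ft.
Tailwater y_tw = 8.57 ft: y_tw ≈ y₂, so the jump forms here.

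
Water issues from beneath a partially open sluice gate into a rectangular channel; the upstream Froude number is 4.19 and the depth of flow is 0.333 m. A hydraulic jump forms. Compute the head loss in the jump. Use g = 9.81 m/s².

Fr₁ = 4.19 (given).
By Bélanger, y₂/y₁ = ½[√(1 + 8Fr₁²) − 1] = ½[√141.4 − 1] = 5.45.
y₂ = 5.45 × 0.333 = 1.81 m.
V₁ = Fr₁·√(g·y₁) = 4.19×√(9.81×0.333) = 7.57 m/s; q = V₁·y₁ = 2.52 m²/s. V₂ = q/y₂ = 2.52/1.81 = 1.39 m/s. E₁ = y₁ + V₁²/2g = 3.26 m; E₂ = y₂ + V₂²/2g = 1.91 m. ΔE = E₁ − E₂ = 1.34 m.

ΔE = 1.34 m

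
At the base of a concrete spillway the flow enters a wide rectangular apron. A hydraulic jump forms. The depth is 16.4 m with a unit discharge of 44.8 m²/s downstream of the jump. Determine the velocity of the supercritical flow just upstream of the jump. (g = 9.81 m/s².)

V₂ = q/y₂ = 44.8/16.4 = 2.73 m/s; Fr₂ = V₂/√(g·y₂) = 0.215.
Applying the sequent-depth relation in reverse, y₁/y₂ = ½[√(1 + 8Fr₂²) − 1] = ½[√1.371 − 1] = 0.0855.
y₁ = 0.0855 × 16.4 = 1.40 m.
V₁ = q/y₁ = 44.8/1.40 = 32.0 m/s.

V₁ = 32.0 m/s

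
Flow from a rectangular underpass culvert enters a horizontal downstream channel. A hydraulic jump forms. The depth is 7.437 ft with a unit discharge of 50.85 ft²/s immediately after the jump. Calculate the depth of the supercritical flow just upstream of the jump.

V₂ = q/y₂ = 50.85/7.437 = 6.837 ft/s; Fr₂ = V₂/√(g·y₂) = 0.4418.
Since the conjugate-depth ratio holds either way, y₁/y₂ = ½[√(1 + 8Fr₂²) − 1] = ½[√2.5618 − 1] = 0.3003.
y₁ = 0.3003 × 7.437 = 2.233 ft.

y₁ = 2.233 ft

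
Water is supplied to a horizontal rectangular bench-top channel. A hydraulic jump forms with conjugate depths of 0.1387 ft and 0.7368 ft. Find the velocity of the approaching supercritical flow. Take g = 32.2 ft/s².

For a rectangular channel the momentum equation gives q² = ½·g·y₁·y₂·(y₁ + y₂) = ½×32.2×0.1387×0.7368×0.8755 = 1.440.
q = √1.440 = 1.200 ft²/s.
V₁ = q/y₁ = 1.200/0.1387 = 8.653 ft/s.

V₁ = 8.653 ft/s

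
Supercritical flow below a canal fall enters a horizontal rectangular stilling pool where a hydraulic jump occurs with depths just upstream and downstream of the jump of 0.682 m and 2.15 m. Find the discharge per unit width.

q = 4.51 m²/s

For a rectangular channel the momentum equation gives q² = ½·g·y₁·y₂·(y₁ + y₂) = ½×9.81×0.682×2.15×2.83 = 20.4.
q = √20.4 = 4.51 m²/s.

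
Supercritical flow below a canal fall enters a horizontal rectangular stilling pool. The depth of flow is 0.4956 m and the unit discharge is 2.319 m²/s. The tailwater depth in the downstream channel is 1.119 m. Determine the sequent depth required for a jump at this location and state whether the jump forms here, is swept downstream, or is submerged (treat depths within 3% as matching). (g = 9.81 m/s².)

V₁ = q/y₁ = 2.319/0.4956 = 4.679 m/s. Fr₁ = V₁/√(g·y₁) = 4.679/√(9.81×0.4956) = 2.122.
Conjugate-depth relation: y₂/y₁ = ½[√(1 + 8Fr₁²) − 1] = ½[√37.027 − 1] = 2.542.
y₂ = 2.542 × 0.4956 = 1.260 m.
Tailwater y_tw = 1.119 m: y_tw < y₂, so the jump is swept downstream.

y₂ = 1.260 m; the jump is swept downstream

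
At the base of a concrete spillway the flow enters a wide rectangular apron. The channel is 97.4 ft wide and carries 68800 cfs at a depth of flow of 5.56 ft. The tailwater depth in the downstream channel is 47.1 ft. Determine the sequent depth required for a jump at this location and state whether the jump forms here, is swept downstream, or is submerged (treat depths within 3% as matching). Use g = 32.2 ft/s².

q = Q/b = 68800/97.4 = 706 ft²/s; V₁ = q/y₁ = 127 ft/s. Fr₁ = V₁/√(g·y₁) = 9.49.
Conjugate-depth relation: y₂/y₁ = ½[√(1 + 8Fr₁²) − 1] = ½[√722.2 − 1] = 12.9.
y₂ = 12.9 × 5.56 = 71.9 ft.
Tailwater y_tw = 47.1 ft: y_tw < y₂, so the jump is swept downstream.

y₂ = 71.9 ft; the jump is swept downstream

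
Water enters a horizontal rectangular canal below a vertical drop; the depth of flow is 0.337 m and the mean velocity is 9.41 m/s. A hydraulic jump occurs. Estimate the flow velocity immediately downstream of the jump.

Fr₁ = V₁/√(g·y₁) = 9.41/√(9.81×0.337) = 5.18.
Sequent-depth ratio: y₂/y₁ = ½[√(1 + 8Fr₁²) − 1] = ½[√215.3 − 1] = 6.84.
y₂ = 6.84 × 0.337 = 2.30 m.
q = V₁·y₁ = 9.41 × 0.337 = 3.17 m²/s.
V₂ = q/y₂ = 3.17/2.30 = 1.38 m/s.

V₂ = 1.38 m/s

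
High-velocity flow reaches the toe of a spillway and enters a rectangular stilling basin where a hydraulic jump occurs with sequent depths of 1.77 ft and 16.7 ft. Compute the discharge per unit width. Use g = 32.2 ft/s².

For a rectangular channel the momentum equation gives q² = ½·g·y₁·y₂·(y₁ + y₂) = ½×32.2×1.77×16.7×18.5 = 8790.
q = √8790 = 93.8 ft²/s.

q = 93.8 ft²/s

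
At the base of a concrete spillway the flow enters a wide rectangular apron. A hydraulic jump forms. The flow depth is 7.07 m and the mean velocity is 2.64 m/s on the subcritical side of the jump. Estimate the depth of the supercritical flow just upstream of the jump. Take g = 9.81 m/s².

y₁ = 1.21 m

Fr₂ = V₂/√(g·y₂) = 2.64/√(9.81×7.07) = 0.317.
The Bélanger relation is symmetric: y₁/y₂ = ½[√(1 + 8Fr₂²) − 1] = ½[√1.804 − 1] = 0.172.
y₁ = 0.172 × 7.07 = 1.21 m.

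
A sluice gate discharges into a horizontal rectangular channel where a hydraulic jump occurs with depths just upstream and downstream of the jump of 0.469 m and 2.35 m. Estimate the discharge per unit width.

For a rectangular channel the momentum equation gives q² = ½·g·y₁·y₂·(y₁ + y₂) = ½×9.81×0.469×2.35×2.82 = 15.2.
q = √15.2 = 3.90 m²/s.

q = 3.90 m²/s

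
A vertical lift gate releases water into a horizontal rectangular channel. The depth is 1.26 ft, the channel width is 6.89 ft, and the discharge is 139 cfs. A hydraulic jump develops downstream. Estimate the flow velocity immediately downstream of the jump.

V₂ = 5.18 ft/s

q = Q/b = 139/6.89 = 20.2 ft²/s; V₁ = q/y₁ = 16.0 ft/s. Fr₁ = V₁/√(g·y₁) = 2.51.
Sequent-depth ratio: y₂/y₁ = ½[√(1 + 8Fr₁²) − 1] = ½[√51.55 − 1] = 3.09.
y₂ = 3.09 × 1.26 = 3.89 ft.
V₂ = q/y₂ = 20.2/3.89 = 5.18 ft/s.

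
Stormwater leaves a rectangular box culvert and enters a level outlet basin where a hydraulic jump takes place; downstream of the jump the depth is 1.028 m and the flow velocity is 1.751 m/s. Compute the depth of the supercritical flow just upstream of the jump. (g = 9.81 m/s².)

Fr₂ = V₂/√(g·y₂) = 1.751/√(9.81×1.028) = 0.5514.
From the momentum equation (using Fr₂), y₁/y₂ = ½[√(1 + 8Fr₂²) − 1] = ½[√3.4322 − 1] = 0.4263.
y₁ = 0.4263 × 1.028 = 0.4382 m.

y₁ = 0.4382 m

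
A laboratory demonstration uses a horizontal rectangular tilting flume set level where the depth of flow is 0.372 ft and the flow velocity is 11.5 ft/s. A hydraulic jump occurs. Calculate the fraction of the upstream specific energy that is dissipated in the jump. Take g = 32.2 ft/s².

Fr₁ = V₁/√(g·y₁) = 11.5/√(32.2×0.372) = 3.32.
From the momentum equation for a rectangular channel, y₂/y₁ = ½[√(1 + 8Fr₁²) − 1] = ½[√89.33 − 1] = 4.23.
y₂ = 4.23 × 0.372 = 1.57 ft.
E₁ = y₁ + V₁²/2g = 2.43 ft. ΔE = (y₂ − y₁)³/(4y₁y₂) = 0.739 ft. ΔE/E₁ = 0.739/2.43 = 0.305.

ΔE/E₁ = 0.305 (30.5%)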